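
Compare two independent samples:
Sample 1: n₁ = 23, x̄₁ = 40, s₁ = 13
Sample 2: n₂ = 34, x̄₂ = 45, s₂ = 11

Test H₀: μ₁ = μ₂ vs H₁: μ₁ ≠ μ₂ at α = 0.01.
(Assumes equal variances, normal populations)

Pooled variance: s²_p = [22×13² + 33×11²]/(55) = 140.2000
s_p = 11.8406
SE = s_p×√(1/n₁ + 1/n₂) = 11.8406×√(1/23 + 1/34) = 3.1967
t = (x̄₁ - x̄₂)/SE = (40 - 45)/3.1967 = -1.5641
df = 55, t-critical = ±2.668
Decision: fail to reject H₀

Answer: t = -1.5641, fail to reject H₀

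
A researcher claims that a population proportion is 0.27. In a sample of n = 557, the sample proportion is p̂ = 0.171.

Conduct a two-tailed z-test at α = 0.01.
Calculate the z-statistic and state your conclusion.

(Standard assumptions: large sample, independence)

Answer: z = -5.2629, reject H₀

Derivation:
H₀: p = 0.27, H₁: p ≠ 0.27
Standard error: SE = √(p₀(1-p₀)/n) = √(0.27×0.73/557) = 0.018811
z-statistic: z = (p̂ - p₀)/SE = (0.171 - 0.27)/0.018811 = -5.2629
Critical value: z_0.005 = ±2.576
p-value < 0.0001
Decision: reject H₀ at α = 0.01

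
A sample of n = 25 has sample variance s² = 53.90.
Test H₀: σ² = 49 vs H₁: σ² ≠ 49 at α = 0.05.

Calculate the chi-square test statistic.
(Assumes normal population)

df = n - 1 = 24
χ² = (n-1)s²/σ₀² = 24×53.90/49 = 26.4000
Critical values: χ²_{0.975,24} = 12.401, χ²_{0.025,24} = 39.364
Rejection region: χ² < 12.401 or χ² > 39.364
Decision: fail to reject H₀

Answer: χ² = 26.4000, fail to reject H₀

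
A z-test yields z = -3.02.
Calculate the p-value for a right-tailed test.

For z = -3.02:
p = P(Z > -3.02) = 1 - Φ(-3.02) = 0.9987

Answer: p-value ≈ 0.9987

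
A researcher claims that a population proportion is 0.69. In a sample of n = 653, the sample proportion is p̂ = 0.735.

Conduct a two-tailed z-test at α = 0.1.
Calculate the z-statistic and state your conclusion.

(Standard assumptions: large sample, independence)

Answer: z = 2.4863, reject H₀

Derivation:
H₀: p = 0.69, H₁: p ≠ 0.69
Standard error: SE = √(p₀(1-p₀)/n) = √(0.69×0.31/653) = 0.018099
z-statistic: z = (p̂ - p₀)/SE = (0.735 - 0.69)/0.018099 = 2.4863
Critical value: z_0.05 = ±1.645
p-value = 0.0129
Decision: reject H₀ at α = 0.1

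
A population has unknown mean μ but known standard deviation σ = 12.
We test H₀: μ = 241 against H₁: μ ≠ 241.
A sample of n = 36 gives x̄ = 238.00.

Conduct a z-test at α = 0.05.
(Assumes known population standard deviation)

Standard error: SE = σ/√n = 12/√36 = 2.0000
z-statistic: z = (x̄ - μ₀)/SE = (238.00 - 241)/2.0000 = -1.5000
Critical value: ±1.960
p-value = 0.1336
Decision: fail to reject H₀

Answer: z = -1.5000, fail to reject H₀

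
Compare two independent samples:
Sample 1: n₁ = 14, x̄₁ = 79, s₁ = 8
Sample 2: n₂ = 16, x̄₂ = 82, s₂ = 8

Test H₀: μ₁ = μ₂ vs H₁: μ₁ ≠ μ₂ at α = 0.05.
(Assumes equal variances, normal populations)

Pooled variance: s²_p = [13×8² + 15×8²]/(28) = 64.0000
s_p = 8.0000
SE = s_p×√(1/n₁ + 1/n₂) = 8.0000×√(1/14 + 1/16) = 2.9277
t = (x̄₁ - x̄₂)/SE = (79 - 82)/2.9277 = -1.0247
df = 28, t-critical = ±2.048
Decision: fail to reject H₀

Answer: t = -1.0247, fail to reject H₀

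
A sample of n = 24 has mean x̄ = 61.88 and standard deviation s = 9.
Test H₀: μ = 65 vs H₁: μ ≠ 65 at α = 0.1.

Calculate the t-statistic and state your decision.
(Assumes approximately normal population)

Answer: t = -1.6983, fail to reject H₀

Derivation:
df = n - 1 = 23
SE = s/√n = 9/√24 = 1.8371
t = (x̄ - μ₀)/SE = (61.88 - 65)/1.8371 = -1.6983
Critical value: t_{0.05,23} = ±1.714
p-value ≈ 0.1029
Decision: fail to reject H₀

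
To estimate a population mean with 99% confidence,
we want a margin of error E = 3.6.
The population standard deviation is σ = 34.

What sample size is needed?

z_0.005 = 2.576
n = (z×σ/E)² = (2.576×34/3.6)²
n = 591.8948
Round up: n = 592

Answer: n = 592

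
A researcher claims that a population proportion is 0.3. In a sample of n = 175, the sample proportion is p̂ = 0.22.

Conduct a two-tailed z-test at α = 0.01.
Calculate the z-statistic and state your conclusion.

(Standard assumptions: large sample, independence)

H₀: p = 0.3, H₁: p ≠ 0.3
Standard error: SE = √(p₀(1-p₀)/n) = √(0.3×0.7/175) = 0.034641
z-statistic: z = (p̂ - p₀)/SE = (0.22 - 0.3)/0.034641 = -2.3094
Critical value: z_0.005 = ±2.576
p-value = 0.0209
Decision: fail to reject H₀ at α = 0.01

Answer: z = -2.3094, fail to reject H₀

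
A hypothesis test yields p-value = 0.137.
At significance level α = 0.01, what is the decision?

Answer: fail to reject H₀

Derivation:
Compare p-value to α:
0.137 ≥ 0.01
Decision: fail to reject H₀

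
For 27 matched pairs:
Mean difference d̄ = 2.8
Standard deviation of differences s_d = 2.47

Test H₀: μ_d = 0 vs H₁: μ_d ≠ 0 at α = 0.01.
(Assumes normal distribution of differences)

Answer: t = 5.8898, reject H₀

Derivation:
df = n - 1 = 26
SE = s_d/√n = 2.47/√27 = 0.4754
t = d̄/SE = 2.8/0.4754 = 5.8898
Critical value: t_{0.005,26} = ±2.779
p-value < 0.0001
Decision: reject H₀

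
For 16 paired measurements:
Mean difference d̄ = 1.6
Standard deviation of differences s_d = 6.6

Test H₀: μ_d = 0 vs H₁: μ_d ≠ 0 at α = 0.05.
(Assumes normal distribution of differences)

df = n - 1 = 15
SE = s_d/√n = 6.6/√16 = 1.6500
t = d̄/SE = 1.6/1.6500 = 0.9697
Critical value: t_{0.025,15} = ±2.131
p-value ≈ 0.3476
Decision: fail to reject H₀

Answer: t = 0.9697, fail to reject H₀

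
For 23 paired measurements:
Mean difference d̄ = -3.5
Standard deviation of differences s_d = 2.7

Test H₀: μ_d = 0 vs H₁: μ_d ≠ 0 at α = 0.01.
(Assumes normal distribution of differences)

df = n - 1 = 22
SE = s_d/√n = 2.7/√23 = 0.5630
t = d̄/SE = -3.5/0.5630 = -6.2167
Critical value: t_{0.005,22} = ±2.819
p-value < 0.0001
Decision: reject H₀

Answer: t = -6.2167, reject H₀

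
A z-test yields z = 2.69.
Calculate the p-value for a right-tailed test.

For z = 2.69:
p = P(Z > 2.69) = 1 - Φ(2.69) = 0.0036

Answer: p-value ≈ 0.0036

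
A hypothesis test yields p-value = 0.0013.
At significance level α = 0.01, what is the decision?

Compare p-value to α:
0.0013 < 0.01
Decision: reject H₀

Answer: reject H₀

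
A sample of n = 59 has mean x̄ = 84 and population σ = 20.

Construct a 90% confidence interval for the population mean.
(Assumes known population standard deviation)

Answer: (79.7167, 88.2833)

Derivation:
Confidence level: 90%, α = 0.1
z_0.05 = 1.645
SE = σ/√n = 20/√59 = 2.6038
Margin of error = 1.645 × 2.6038 = 4.2833
CI: x̄ ± margin = 84 ± 4.2833
CI: (79.7167, 88.2833)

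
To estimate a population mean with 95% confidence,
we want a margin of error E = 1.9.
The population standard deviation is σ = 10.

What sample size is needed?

Answer: n = 107

Derivation:
z_0.025 = 1.960
n = (z×σ/E)² = (1.960×10/1.9)²
n = 106.4155
Round up: n = 107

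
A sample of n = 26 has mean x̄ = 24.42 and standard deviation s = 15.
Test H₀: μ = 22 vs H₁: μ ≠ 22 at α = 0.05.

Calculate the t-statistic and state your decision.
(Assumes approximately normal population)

Answer: t = 0.8227, fail to reject H₀

Derivation:
df = n - 1 = 25
SE = s/√n = 15/√26 = 2.9417
t = (x̄ - μ₀)/SE = (24.42 - 22)/2.9417 = 0.8227
Critical value: t_{0.025,25} = ±2.060
p-value ≈ 0.4185
Decision: fail to reject H₀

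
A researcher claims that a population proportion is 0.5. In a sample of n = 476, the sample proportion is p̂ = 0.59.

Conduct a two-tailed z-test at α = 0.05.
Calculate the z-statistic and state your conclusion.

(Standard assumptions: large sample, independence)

Answer: z = 3.9272, reject H₀

Derivation:
H₀: p = 0.5, H₁: p ≠ 0.5
Standard error: SE = √(p₀(1-p₀)/n) = √(0.5×0.5/476) = 0.022917
z-statistic: z = (p̂ - p₀)/SE = (0.59 - 0.5)/0.022917 = 3.9272
Critical value: z_0.025 = ±1.960
p-value = 0.0001
Decision: reject H₀ at α = 0.05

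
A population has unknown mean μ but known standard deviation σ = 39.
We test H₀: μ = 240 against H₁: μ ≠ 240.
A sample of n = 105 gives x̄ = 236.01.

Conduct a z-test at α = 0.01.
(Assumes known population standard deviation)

Answer: z = -1.0483, fail to reject H₀

Derivation:
Standard error: SE = σ/√n = 39/√105 = 3.8060
z-statistic: z = (x̄ - μ₀)/SE = (236.01 - 240)/3.8060 = -1.0483
Critical value: ±2.576
p-value = 0.2945
Decision: fail to reject H₀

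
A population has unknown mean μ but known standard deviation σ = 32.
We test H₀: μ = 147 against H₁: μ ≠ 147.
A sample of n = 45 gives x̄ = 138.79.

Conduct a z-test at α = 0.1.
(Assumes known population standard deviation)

Answer: z = -1.7211, reject H₀

Derivation:
Standard error: SE = σ/√n = 32/√45 = 4.7703
z-statistic: z = (x̄ - μ₀)/SE = (138.79 - 147)/4.7703 = -1.7211
Critical value: ±1.645
p-value = 0.0852
Decision: reject H₀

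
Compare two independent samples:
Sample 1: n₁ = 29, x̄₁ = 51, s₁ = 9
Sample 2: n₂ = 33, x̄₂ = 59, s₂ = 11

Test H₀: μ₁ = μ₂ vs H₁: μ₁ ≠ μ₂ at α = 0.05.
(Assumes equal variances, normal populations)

Pooled variance: s²_p = [28×9² + 32×11²]/(60) = 102.3333
s_p = 10.1160
SE = s_p×√(1/n₁ + 1/n₂) = 10.1160×√(1/29 + 1/33) = 2.5748
t = (x̄₁ - x̄₂)/SE = (51 - 59)/2.5748 = -3.1070
df = 60, t-critical = ±2.000
Decision: reject H₀

Answer: t = -3.1070, reject H₀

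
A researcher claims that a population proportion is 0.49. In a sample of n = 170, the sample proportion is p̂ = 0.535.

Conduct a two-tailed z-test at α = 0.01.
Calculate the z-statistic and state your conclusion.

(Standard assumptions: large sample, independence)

H₀: p = 0.49, H₁: p ≠ 0.49
Standard error: SE = √(p₀(1-p₀)/n) = √(0.49×0.51/170) = 0.038341
z-statistic: z = (p̂ - p₀)/SE = (0.535 - 0.49)/0.038341 = 1.1737
Critical value: z_0.005 = ±2.576
p-value = 0.2405
Decision: fail to reject H₀ at α = 0.01

Answer: z = 1.1737, fail to reject H₀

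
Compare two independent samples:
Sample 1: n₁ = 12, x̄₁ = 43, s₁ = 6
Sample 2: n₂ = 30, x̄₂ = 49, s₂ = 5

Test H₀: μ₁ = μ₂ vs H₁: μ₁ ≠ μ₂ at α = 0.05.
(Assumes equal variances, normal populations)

Answer: t = -3.3182, reject H₀

Derivation:
Pooled variance: s²_p = [11×6² + 29×5²]/(40) = 28.0250
s_p = 5.2939
SE = s_p×√(1/n₁ + 1/n₂) = 5.2939×√(1/12 + 1/30) = 1.8082
t = (x̄₁ - x̄₂)/SE = (43 - 49)/1.8082 = -3.3182
df = 40, t-critical = ±2.021
Decision: reject H₀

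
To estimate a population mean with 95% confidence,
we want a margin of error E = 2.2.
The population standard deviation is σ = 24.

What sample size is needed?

Answer: n = 458

Derivation:
z_0.025 = 1.960
n = (z×σ/E)² = (1.960×24/2.2)²
n = 457.1821
Round up: n = 458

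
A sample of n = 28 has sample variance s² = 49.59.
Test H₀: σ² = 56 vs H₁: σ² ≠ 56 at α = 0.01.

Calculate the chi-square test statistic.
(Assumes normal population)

df = n - 1 = 27
χ² = (n-1)s²/σ₀² = 27×49.59/56 = 23.9095
Critical values: χ²_{0.995,27} = 11.808, χ²_{0.005,27} = 49.645
Rejection region: χ² < 11.808 or χ² > 49.645
Decision: fail to reject H₀

Answer: χ² = 23.9095, fail to reject H₀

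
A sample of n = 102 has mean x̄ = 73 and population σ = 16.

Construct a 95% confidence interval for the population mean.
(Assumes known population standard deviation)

Answer: (69.8950, 76.1050)

Derivation:
Confidence level: 95%, α = 0.05
z_0.025 = 1.960
SE = σ/√n = 16/√102 = 1.5842
Margin of error = 1.960 × 1.5842 = 3.1050
CI: x̄ ± margin = 73 ± 3.1050
CI: (69.8950, 76.1050)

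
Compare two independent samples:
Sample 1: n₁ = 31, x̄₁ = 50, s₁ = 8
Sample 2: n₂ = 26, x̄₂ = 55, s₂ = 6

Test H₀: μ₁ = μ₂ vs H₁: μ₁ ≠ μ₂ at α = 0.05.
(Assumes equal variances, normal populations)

Answer: t = -2.6258, reject H₀

Derivation:
Pooled variance: s²_p = [30×8² + 25×6²]/(55) = 51.2727
s_p = 7.1605
SE = s_p×√(1/n₁ + 1/n₂) = 7.1605×√(1/31 + 1/26) = 1.9042
t = (x̄₁ - x̄₂)/SE = (50 - 55)/1.9042 = -2.6258
df = 55, t-critical = ±2.004
Decision: reject H₀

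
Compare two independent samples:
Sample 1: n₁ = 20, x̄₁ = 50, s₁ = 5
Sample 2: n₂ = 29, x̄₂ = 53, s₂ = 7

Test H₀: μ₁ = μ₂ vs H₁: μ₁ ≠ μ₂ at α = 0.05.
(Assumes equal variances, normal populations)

Pooled variance: s²_p = [19×5² + 28×7²]/(47) = 39.2979
s_p = 6.2688
SE = s_p×√(1/n₁ + 1/n₂) = 6.2688×√(1/20 + 1/29) = 1.8221
t = (x̄₁ - x̄₂)/SE = (50 - 53)/1.8221 = -1.6465
df = 47, t-critical = ±2.012
Decision: fail to reject H₀

Answer: t = -1.6465, fail to reject H₀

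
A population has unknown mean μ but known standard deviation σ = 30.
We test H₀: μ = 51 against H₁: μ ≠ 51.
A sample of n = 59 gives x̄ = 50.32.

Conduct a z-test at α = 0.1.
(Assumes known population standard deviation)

Standard error: SE = σ/√n = 30/√59 = 3.9057
z-statistic: z = (x̄ - μ₀)/SE = (50.32 - 51)/3.9057 = -0.1741
Critical value: ±1.645
p-value = 0.8618
Decision: fail to reject H₀

Answer: z = -0.1741, fail to reject H₀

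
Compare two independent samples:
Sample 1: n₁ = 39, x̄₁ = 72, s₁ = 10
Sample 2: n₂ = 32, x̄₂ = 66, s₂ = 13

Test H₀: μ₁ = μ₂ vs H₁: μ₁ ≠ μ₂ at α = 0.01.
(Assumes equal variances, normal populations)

Pooled variance: s²_p = [38×10² + 31×13²]/(69) = 131.0000
s_p = 11.4455
SE = s_p×√(1/n₁ + 1/n₂) = 11.4455×√(1/39 + 1/32) = 2.7300
t = (x̄₁ - x̄₂)/SE = (72 - 66)/2.7300 = 2.1978
df = 69, t-critical = ±2.649
Decision: fail to reject H₀

Answer: t = 2.1978, fail to reject H₀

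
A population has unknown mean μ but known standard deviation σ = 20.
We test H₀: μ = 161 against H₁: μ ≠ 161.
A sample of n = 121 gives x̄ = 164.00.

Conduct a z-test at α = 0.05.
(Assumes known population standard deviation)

Standard error: SE = σ/√n = 20/√121 = 1.8182
z-statistic: z = (x̄ - μ₀)/SE = (164.00 - 161)/1.8182 = 1.6500
Critical value: ±1.960
p-value = 0.0989
Decision: fail to reject H₀

Answer: z = 1.6500, fail to reject H₀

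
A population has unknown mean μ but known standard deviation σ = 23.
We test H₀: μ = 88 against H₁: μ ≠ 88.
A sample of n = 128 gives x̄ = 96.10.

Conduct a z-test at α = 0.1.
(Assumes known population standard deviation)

Standard error: SE = σ/√n = 23/√128 = 2.0329
z-statistic: z = (x̄ - μ₀)/SE = (96.10 - 88)/2.0329 = 3.9845
Critical value: ±1.645
p-value = 0.0001
Decision: reject H₀

Answer: z = 3.9845, reject H₀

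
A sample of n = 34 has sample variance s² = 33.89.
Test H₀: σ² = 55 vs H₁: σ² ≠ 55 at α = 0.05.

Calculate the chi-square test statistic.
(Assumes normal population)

df = n - 1 = 33
χ² = (n-1)s²/σ₀² = 33×33.89/55 = 20.3340
Critical values: χ²_{0.975,33} = 19.047, χ²_{0.025,33} = 50.725
Rejection region: χ² < 19.047 or χ² > 50.725
Decision: fail to reject H₀

Answer: χ² = 20.3340, fail to reject H₀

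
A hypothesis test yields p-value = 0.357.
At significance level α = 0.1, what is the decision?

Answer: fail to reject H₀

Derivation:
Compare p-value to α:
0.357 ≥ 0.1
Decision: fail to reject H₀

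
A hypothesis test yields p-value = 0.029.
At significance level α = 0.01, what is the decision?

Answer: fail to reject H₀

Derivation:
Compare p-value to α:
0.029 ≥ 0.01
Decision: fail to reject H₀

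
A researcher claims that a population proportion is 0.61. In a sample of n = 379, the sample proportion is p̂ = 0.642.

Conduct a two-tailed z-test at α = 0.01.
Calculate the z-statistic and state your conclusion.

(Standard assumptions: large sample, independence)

H₀: p = 0.61, H₁: p ≠ 0.61
Standard error: SE = √(p₀(1-p₀)/n) = √(0.61×0.39/379) = 0.025054
z-statistic: z = (p̂ - p₀)/SE = (0.642 - 0.61)/0.025054 = 1.2772
Critical value: z_0.005 = ±2.576
p-value = 0.2015
Decision: fail to reject H₀ at α = 0.01

Answer: z = 1.2772, fail to reject H₀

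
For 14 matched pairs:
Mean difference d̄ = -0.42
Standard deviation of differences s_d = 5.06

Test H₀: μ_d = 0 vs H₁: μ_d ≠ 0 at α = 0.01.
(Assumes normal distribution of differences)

Answer: t = -0.3106, fail to reject H₀

Derivation:
df = n - 1 = 13
SE = s_d/√n = 5.06/√14 = 1.3523
t = d̄/SE = -0.42/1.3523 = -0.3106
Critical value: t_{0.005,13} = ±3.012
p-value ≈ 0.7610
Decision: fail to reject H₀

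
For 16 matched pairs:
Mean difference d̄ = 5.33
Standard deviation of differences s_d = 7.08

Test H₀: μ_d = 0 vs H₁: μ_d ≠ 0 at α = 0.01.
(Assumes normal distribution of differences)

Answer: t = 3.0113, reject H₀

Derivation:
df = n - 1 = 15
SE = s_d/√n = 7.08/√16 = 1.7700
t = d̄/SE = 5.33/1.7700 = 3.0113
Critical value: t_{0.005,15} = ±2.947
p-value ≈ 0.0088
Decision: reject H₀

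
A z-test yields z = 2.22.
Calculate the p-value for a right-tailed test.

For z = 2.22:
p = P(Z > 2.22) = 1 - Φ(2.22) = 0.0132

Answer: p-value ≈ 0.0132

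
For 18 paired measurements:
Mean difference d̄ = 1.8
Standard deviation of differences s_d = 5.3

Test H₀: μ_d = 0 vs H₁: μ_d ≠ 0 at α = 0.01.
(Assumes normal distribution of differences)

Answer: t = 1.4409, fail to reject H₀

Derivation:
df = n - 1 = 17
SE = s_d/√n = 5.3/√18 = 1.2492
t = d̄/SE = 1.8/1.2492 = 1.4409
Critical value: t_{0.005,17} = ±2.898
p-value ≈ 0.1678
Decision: fail to reject H₀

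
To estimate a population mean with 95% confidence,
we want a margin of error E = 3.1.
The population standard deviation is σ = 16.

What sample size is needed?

Answer: n = 103

Derivation:
z_0.025 = 1.960
n = (z×σ/E)² = (1.960×16/3.1)²
n = 102.3361
Round up: n = 103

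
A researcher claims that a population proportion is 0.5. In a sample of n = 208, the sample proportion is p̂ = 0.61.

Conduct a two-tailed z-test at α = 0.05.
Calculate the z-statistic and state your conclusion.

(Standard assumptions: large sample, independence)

Answer: z = 3.1729, reject H₀

Derivation:
H₀: p = 0.5, H₁: p ≠ 0.5
Standard error: SE = √(p₀(1-p₀)/n) = √(0.5×0.5/208) = 0.034669
z-statistic: z = (p̂ - p₀)/SE = (0.61 - 0.5)/0.034669 = 3.1729
Critical value: z_0.025 = ±1.960
p-value = 0.0015
Decision: reject H₀ at α = 0.05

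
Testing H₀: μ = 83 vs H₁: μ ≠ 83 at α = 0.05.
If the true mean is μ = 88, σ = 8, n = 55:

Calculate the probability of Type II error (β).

Answer: β ≈ 0.0037

Derivation:
SE = σ/√n = 8/√55 = 1.0787
Critical values: μ₀ ± z_0.025×SE = 83 ± 1.960×1.0787
Acceptance region: (80.8857, 85.1143)
Under H₁ (μ = 88): z_high = (85.1143 - 88)/1.0787 = -2.6752, z_low = (80.8857 - 88)/1.0787 = -6.5953
β = P(not reject | H₁) = Φ(-2.6752) - Φ(-6.5953) ≈ 0.0037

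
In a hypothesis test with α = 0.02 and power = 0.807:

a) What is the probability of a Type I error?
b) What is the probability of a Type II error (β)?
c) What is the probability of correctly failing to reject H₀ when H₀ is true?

a) Type I error probability = α = 0.02
b) Power = P(reject H₀ | H₁ true) = 1 - β = 0.807, so Type II error probability = β = 1 - Power = 0.193
c) P(fail to reject H₀ | H₀ true) = 1 - α = 0.98

Answer: a) 0.02, b) 0.193, c) 0.98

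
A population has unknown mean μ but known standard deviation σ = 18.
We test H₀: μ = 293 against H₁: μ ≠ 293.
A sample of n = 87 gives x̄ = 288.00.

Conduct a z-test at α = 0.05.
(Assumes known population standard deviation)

Standard error: SE = σ/√n = 18/√87 = 1.9298
z-statistic: z = (x̄ - μ₀)/SE = (288.00 - 293)/1.9298 = -2.5909
Critical value: ±1.960
p-value = 0.0096
Decision: reject H₀

Answer: z = -2.5909, reject H₀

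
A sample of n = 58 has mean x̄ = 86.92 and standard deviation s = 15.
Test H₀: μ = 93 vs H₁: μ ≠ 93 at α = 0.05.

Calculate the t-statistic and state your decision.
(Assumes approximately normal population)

df = n - 1 = 57
SE = s/√n = 15/√58 = 1.9696
t = (x̄ - μ₀)/SE = (86.92 - 93)/1.9696 = -3.0869
Critical value: t_{0.025,57} = ±2.002
p-value ≈ 0.0031
Decision: reject H₀

Answer: t = -3.0869, reject H₀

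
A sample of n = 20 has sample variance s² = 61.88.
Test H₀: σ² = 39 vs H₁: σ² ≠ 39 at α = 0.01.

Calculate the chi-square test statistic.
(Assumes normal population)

df = n - 1 = 19
χ² = (n-1)s²/σ₀² = 19×61.88/39 = 30.1467
Critical values: χ²_{0.995,19} = 6.844, χ²_{0.005,19} = 38.582
Rejection region: χ² < 6.844 or χ² > 38.582
Decision: fail to reject H₀

Answer: χ² = 30.1467, fail to reject H₀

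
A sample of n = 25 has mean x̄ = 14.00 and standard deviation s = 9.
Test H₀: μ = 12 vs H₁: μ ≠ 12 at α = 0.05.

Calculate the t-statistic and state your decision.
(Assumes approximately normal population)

Answer: t = 1.1111, fail to reject H₀

Derivation:
df = n - 1 = 24
SE = s/√n = 9/√25 = 1.8000
t = (x̄ - μ₀)/SE = (14.00 - 12)/1.8000 = 1.1111
Critical value: t_{0.025,24} = ±2.064
p-value ≈ 0.2775
Decision: fail to reject H₀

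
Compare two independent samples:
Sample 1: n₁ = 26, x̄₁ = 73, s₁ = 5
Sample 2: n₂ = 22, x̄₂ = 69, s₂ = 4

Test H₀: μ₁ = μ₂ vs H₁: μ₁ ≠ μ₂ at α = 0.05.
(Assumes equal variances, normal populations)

Pooled variance: s²_p = [25×5² + 21×4²]/(46) = 20.8913
s_p = 4.5707
SE = s_p×√(1/n₁ + 1/n₂) = 4.5707×√(1/26 + 1/22) = 1.3241
t = (x̄₁ - x̄₂)/SE = (73 - 69)/1.3241 = 3.0209
df = 46, t-critical = ±2.013
Decision: reject H₀

Answer: t = 3.0209, reject H₀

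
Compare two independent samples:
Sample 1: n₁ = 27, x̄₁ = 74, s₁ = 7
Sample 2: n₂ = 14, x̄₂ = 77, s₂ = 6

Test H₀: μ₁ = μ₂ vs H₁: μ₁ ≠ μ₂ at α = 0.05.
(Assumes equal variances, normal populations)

Answer: t = -1.3630, fail to reject H₀

Derivation:
Pooled variance: s²_p = [26×7² + 13×6²]/(39) = 44.6667
s_p = 6.6833
SE = s_p×√(1/n₁ + 1/n₂) = 6.6833×√(1/27 + 1/14) = 2.2011
t = (x̄₁ - x̄₂)/SE = (74 - 77)/2.2011 = -1.3630
df = 39, t-critical = ±2.023
Decision: fail to reject H₀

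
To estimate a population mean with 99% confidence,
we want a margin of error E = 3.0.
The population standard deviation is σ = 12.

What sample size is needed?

z_0.005 = 2.576
n = (z×σ/E)² = (2.576×12/3.0)²
n = 106.1724
Round up: n = 107

Answer: n = 107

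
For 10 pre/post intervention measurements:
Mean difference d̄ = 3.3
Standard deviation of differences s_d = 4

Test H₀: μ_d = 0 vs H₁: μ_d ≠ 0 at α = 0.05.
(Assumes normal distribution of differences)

df = n - 1 = 9
SE = s_d/√n = 4/√10 = 1.2649
t = d̄/SE = 3.3/1.2649 = 2.6089
Critical value: t_{0.025,9} = ±2.262
p-value ≈ 0.0283
Decision: reject H₀

Answer: t = 2.6089, reject H₀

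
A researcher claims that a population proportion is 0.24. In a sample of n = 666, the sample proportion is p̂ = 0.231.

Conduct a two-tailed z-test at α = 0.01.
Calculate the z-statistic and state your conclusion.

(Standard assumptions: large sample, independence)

Answer: z = -0.5438, fail to reject H₀

Derivation:
H₀: p = 0.24, H₁: p ≠ 0.24
Standard error: SE = √(p₀(1-p₀)/n) = √(0.24×0.76/666) = 0.016549
z-statistic: z = (p̂ - p₀)/SE = (0.231 - 0.24)/0.016549 = -0.5438
Critical value: z_0.005 = ±2.576
p-value = 0.5866
Decision: fail to reject H₀ at α = 0.01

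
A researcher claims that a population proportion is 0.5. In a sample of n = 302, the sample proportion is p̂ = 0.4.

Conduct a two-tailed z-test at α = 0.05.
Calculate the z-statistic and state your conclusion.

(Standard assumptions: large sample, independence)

H₀: p = 0.5, H₁: p ≠ 0.5
Standard error: SE = √(p₀(1-p₀)/n) = √(0.5×0.5/302) = 0.028772
z-statistic: z = (p̂ - p₀)/SE = (0.4 - 0.5)/0.028772 = -3.4756
Critical value: z_0.025 = ±1.960
p-value = 0.0005
Decision: reject H₀ at α = 0.05

Answer: z = -3.4756, reject H₀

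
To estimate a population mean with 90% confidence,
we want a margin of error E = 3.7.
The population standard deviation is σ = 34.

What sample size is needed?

Answer: n = 229

Derivation:
z_0.05 = 1.645
n = (z×σ/E)² = (1.645×34/3.7)²
n = 228.5000
Round up: n = 229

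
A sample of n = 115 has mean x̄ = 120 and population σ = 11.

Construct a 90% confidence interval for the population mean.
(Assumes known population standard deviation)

Confidence level: 90%, α = 0.1
z_0.05 = 1.645
SE = σ/√n = 11/√115 = 1.0258
Margin of error = 1.645 × 1.0258 = 1.6874
CI: x̄ ± margin = 120 ± 1.6874
CI: (118.3126, 121.6874)

Answer: (118.3126, 121.6874)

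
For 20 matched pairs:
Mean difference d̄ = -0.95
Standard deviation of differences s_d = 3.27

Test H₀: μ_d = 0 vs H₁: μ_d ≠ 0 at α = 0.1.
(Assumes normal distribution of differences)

df = n - 1 = 19
SE = s_d/√n = 3.27/√20 = 0.7312
t = d̄/SE = -0.95/0.7312 = -1.2992
Critical value: t_{0.05,19} = ±1.729
p-value ≈ 0.2094
Decision: fail to reject H₀

Answer: t = -1.2992, fail to reject H₀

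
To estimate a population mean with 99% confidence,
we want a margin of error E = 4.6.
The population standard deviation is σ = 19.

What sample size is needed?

Answer: n = 114

Derivation:
z_0.005 = 2.576
n = (z×σ/E)² = (2.576×19/4.6)²
n = 113.2096
Round up: n = 114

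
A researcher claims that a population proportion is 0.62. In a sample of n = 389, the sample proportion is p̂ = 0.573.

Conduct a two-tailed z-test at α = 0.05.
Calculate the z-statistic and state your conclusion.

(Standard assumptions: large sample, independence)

H₀: p = 0.62, H₁: p ≠ 0.62
Standard error: SE = √(p₀(1-p₀)/n) = √(0.62×0.38/389) = 0.024610
z-statistic: z = (p̂ - p₀)/SE = (0.573 - 0.62)/0.024610 = -1.9098
Critical value: z_0.025 = ±1.960
p-value = 0.0562
Decision: fail to reject H₀ at α = 0.05

Answer: z = -1.9098, fail to reject H₀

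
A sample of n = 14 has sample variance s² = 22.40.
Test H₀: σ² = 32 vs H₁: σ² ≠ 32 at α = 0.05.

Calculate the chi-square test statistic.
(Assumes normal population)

Answer: χ² = 9.1000, fail to reject H₀

Derivation:
df = n - 1 = 13
χ² = (n-1)s²/σ₀² = 13×22.40/32 = 9.1000
Critical values: χ²_{0.975,13} = 5.009, χ²_{0.025,13} = 24.736
Rejection region: χ² < 5.009 or χ² > 24.736
Decision: fail to reject H₀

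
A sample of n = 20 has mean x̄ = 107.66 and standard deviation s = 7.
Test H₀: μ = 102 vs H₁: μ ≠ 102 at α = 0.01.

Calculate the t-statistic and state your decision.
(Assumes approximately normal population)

df = n - 1 = 19
SE = s/√n = 7/√20 = 1.5652
t = (x̄ - μ₀)/SE = (107.66 - 102)/1.5652 = 3.6162
Critical value: t_{0.005,19} = ±2.861
p-value ≈ 0.0018
Decision: reject H₀

Answer: t = 3.6162, reject H₀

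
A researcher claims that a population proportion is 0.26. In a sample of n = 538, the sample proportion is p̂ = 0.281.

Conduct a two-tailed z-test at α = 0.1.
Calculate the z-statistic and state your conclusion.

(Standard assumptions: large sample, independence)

H₀: p = 0.26, H₁: p ≠ 0.26
Standard error: SE = √(p₀(1-p₀)/n) = √(0.26×0.74/538) = 0.018911
z-statistic: z = (p̂ - p₀)/SE = (0.281 - 0.26)/0.018911 = 1.1105
Critical value: z_0.05 = ±1.645
p-value = 0.2668
Decision: fail to reject H₀ at α = 0.1

Answer: z = 1.1105, fail to reject H₀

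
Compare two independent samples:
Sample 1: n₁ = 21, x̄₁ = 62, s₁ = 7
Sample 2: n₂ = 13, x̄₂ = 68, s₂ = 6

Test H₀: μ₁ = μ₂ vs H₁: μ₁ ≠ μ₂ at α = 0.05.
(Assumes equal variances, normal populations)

Pooled variance: s²_p = [20×7² + 12×6²]/(32) = 44.1250
s_p = 6.6427
SE = s_p×√(1/n₁ + 1/n₂) = 6.6427×√(1/21 + 1/13) = 2.3442
t = (x̄₁ - x̄₂)/SE = (62 - 68)/2.3442 = -2.5595
df = 32, t-critical = ±2.037
Decision: reject H₀

Answer: t = -2.5595, reject H₀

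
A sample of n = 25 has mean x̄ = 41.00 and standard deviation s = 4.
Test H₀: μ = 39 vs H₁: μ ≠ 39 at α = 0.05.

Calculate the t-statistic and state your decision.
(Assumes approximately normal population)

df = n - 1 = 24
SE = s/√n = 4/√25 = 0.8000
t = (x̄ - μ₀)/SE = (41.00 - 39)/0.8000 = 2.5000
Critical value: t_{0.025,24} = ±2.064
p-value ≈ 0.0197
Decision: reject H₀

Answer: t = 2.5000, reject H₀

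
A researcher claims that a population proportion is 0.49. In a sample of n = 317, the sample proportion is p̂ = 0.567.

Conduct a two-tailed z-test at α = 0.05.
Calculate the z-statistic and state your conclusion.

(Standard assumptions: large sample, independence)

Answer: z = 2.7425, reject H₀

Derivation:
H₀: p = 0.49, H₁: p ≠ 0.49
Standard error: SE = √(p₀(1-p₀)/n) = √(0.49×0.51/317) = 0.028077
z-statistic: z = (p̂ - p₀)/SE = (0.567 - 0.49)/0.028077 = 2.7425
Critical value: z_0.025 = ±1.960
p-value = 0.0061
Decision: reject H₀ at α = 0.05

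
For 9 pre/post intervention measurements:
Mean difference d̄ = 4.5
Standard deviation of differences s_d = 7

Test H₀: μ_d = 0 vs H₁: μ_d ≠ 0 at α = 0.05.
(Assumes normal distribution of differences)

Answer: t = 1.9286, fail to reject H₀

Derivation:
df = n - 1 = 8
SE = s_d/√n = 7/√9 = 2.3333
t = d̄/SE = 4.5/2.3333 = 1.9286
Critical value: t_{0.025,8} = ±2.306
p-value ≈ 0.0899
Decision: fail to reject H₀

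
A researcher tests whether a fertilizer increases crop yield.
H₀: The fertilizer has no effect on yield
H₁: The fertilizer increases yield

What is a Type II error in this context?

Answer: Failing to recommend an effective fertilizer

Derivation:
Type I error (α): Rejecting H₀ when H₀ is true
Type II error (β): Failing to reject H₀ when H₁ is true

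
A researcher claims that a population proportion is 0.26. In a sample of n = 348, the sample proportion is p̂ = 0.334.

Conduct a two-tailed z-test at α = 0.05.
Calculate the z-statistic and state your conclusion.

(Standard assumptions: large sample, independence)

H₀: p = 0.26, H₁: p ≠ 0.26
Standard error: SE = √(p₀(1-p₀)/n) = √(0.26×0.74/348) = 0.023513
z-statistic: z = (p̂ - p₀)/SE = (0.334 - 0.26)/0.023513 = 3.1472
Critical value: z_0.025 = ±1.960
p-value = 0.0016
Decision: reject H₀ at α = 0.05

Answer: z = 3.1472, reject H₀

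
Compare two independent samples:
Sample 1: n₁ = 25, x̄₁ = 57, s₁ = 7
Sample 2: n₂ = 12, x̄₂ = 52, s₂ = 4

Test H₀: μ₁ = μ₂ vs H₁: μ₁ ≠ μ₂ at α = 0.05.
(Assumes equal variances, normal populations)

Answer: t = 2.2907, reject H₀

Derivation:
Pooled variance: s²_p = [24×7² + 11×4²]/(35) = 38.6286
s_p = 6.2152
SE = s_p×√(1/n₁ + 1/n₂) = 6.2152×√(1/25 + 1/12) = 2.1827
t = (x̄₁ - x̄₂)/SE = (57 - 52)/2.1827 = 2.2907
df = 35, t-critical = ±2.030
Decision: reject H₀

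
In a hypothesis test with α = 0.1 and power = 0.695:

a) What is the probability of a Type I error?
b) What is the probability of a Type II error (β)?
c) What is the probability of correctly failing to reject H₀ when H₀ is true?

a) Type I error probability = α = 0.1
b) Power = P(reject H₀ | H₁ true) = 1 - β = 0.695, so Type II error probability = β = 1 - Power = 0.305
c) P(fail to reject H₀ | H₀ true) = 1 - α = 0.9

Answer: a) 0.1, b) 0.305, c) 0.9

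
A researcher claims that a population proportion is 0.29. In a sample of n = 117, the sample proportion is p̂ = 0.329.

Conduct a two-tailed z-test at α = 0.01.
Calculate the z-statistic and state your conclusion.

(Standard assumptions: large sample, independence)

H₀: p = 0.29, H₁: p ≠ 0.29
Standard error: SE = √(p₀(1-p₀)/n) = √(0.29×0.71/117) = 0.041950
z-statistic: z = (p̂ - p₀)/SE = (0.329 - 0.29)/0.041950 = 0.9297
Critical value: z_0.005 = ±2.576
p-value = 0.3525
Decision: fail to reject H₀ at α = 0.01

Answer: z = 0.9297, fail to reject H₀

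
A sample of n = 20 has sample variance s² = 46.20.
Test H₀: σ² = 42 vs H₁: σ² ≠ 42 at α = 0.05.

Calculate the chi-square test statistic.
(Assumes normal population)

Answer: χ² = 20.9000, fail to reject H₀

Derivation:
df = n - 1 = 19
χ² = (n-1)s²/σ₀² = 19×46.20/42 = 20.9000
Critical values: χ²_{0.975,19} = 8.907, χ²_{0.025,19} = 32.852
Rejection region: χ² < 8.907 or χ² > 32.852
Decision: fail to reject H₀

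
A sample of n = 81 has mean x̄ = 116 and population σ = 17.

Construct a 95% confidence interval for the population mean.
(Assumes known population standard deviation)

Confidence level: 95%, α = 0.05
z_0.025 = 1.960
SE = σ/√n = 17/√81 = 1.8889
Margin of error = 1.960 × 1.8889 = 3.7022
CI: x̄ ± margin = 116 ± 3.7022
CI: (112.2978, 119.7022)

Answer: (112.2978, 119.7022)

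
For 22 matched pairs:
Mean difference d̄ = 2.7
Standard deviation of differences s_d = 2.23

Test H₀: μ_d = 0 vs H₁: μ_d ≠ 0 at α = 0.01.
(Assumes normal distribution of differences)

df = n - 1 = 21
SE = s_d/√n = 2.23/√22 = 0.4754
t = d̄/SE = 2.7/0.4754 = 5.6794
Critical value: t_{0.005,21} = ±2.831
p-value < 0.0001
Decision: reject H₀

Answer: t = 5.6794, reject H₀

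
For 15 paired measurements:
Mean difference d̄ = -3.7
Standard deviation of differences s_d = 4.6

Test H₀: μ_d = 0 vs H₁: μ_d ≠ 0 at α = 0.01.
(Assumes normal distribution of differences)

Answer: t = -3.1153, reject H₀

Derivation:
df = n - 1 = 14
SE = s_d/√n = 4.6/√15 = 1.1877
t = d̄/SE = -3.7/1.1877 = -3.1153
Critical value: t_{0.005,14} = ±2.977
p-value ≈ 0.0076
Decision: reject H₀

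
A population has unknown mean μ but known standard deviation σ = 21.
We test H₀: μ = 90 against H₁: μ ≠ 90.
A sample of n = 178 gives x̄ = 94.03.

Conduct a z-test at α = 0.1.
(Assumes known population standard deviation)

Answer: z = 2.5604, reject H₀

Derivation:
Standard error: SE = σ/√n = 21/√178 = 1.5740
z-statistic: z = (x̄ - μ₀)/SE = (94.03 - 90)/1.5740 = 2.5604
Critical value: ±1.645
p-value = 0.0105
Decision: reject H₀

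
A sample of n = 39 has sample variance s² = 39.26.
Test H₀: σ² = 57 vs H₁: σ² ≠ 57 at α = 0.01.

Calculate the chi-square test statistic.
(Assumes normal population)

df = n - 1 = 38
χ² = (n-1)s²/σ₀² = 38×39.26/57 = 26.1733
Critical values: χ²_{0.995,38} = 19.289, χ²_{0.005,38} = 64.181
Rejection region: χ² < 19.289 or χ² > 64.181
Decision: fail to reject H₀

Answer: χ² = 26.1733, fail to reject H₀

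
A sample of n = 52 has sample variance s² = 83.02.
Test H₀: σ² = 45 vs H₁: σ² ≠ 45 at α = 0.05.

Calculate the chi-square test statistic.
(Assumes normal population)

Answer: χ² = 94.0893, reject H₀

Derivation:
df = n - 1 = 51
χ² = (n-1)s²/σ₀² = 51×83.02/45 = 94.0893
Critical values: χ²_{0.975,51} = 33.162, χ²_{0.025,51} = 72.616
Rejection region: χ² < 33.162 or χ² > 72.616
Decision: reject H₀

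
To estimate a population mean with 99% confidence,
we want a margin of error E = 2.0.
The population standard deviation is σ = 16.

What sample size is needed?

Answer: n = 425

Derivation:
z_0.005 = 2.576
n = (z×σ/E)² = (2.576×16/2.0)²
n = 424.6897
Round up: n = 425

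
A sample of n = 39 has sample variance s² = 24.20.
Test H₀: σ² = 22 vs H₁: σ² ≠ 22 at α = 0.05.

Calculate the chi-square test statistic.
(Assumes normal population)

Answer: χ² = 41.8000, fail to reject H₀

Derivation:
df = n - 1 = 38
χ² = (n-1)s²/σ₀² = 38×24.20/22 = 41.8000
Critical values: χ²_{0.975,38} = 22.878, χ²_{0.025,38} = 56.896
Rejection region: χ² < 22.878 or χ² > 56.896
Decision: fail to reject H₀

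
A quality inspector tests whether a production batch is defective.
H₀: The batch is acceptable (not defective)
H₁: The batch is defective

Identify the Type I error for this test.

Type I error: rejecting H₀ when it is actually true (false positive).
Type II error: failing to reject H₀ when H₁ is actually true (false negative).

Answer: Rejecting an acceptable batch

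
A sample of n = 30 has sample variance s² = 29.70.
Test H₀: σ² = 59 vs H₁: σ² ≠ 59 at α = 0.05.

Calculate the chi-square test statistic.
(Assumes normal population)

df = n - 1 = 29
χ² = (n-1)s²/σ₀² = 29×29.70/59 = 14.5983
Critical values: χ²_{0.975,29} = 16.047, χ²_{0.025,29} = 45.722
Rejection region: χ² < 16.047 or χ² > 45.722
Decision: reject H₀

Answer: χ² = 14.5983, reject H₀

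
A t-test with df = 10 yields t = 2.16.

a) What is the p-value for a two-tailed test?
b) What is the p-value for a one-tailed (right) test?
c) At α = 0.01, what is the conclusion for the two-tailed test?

Answer: a) 0.0561, b) 0.0281, c) fail to reject H₀

Derivation:
Using t-distribution with df = 10:
a) Two-tailed: p = 2×P(T > 2.16) = 0.0561
b) One-tailed: p = P(T > 2.16) = 0.0281
c) 0.0561 ≥ 0.01, fail to reject H₀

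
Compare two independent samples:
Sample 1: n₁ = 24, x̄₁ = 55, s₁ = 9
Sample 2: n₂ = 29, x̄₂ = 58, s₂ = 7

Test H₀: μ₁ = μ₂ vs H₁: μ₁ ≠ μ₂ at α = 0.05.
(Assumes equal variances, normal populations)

Pooled variance: s²_p = [23×9² + 28×7²]/(51) = 63.4314
s_p = 7.9644
SE = s_p×√(1/n₁ + 1/n₂) = 7.9644×√(1/24 + 1/29) = 2.1978
t = (x̄₁ - x̄₂)/SE = (55 - 58)/2.1978 = -1.3650
df = 51, t-critical = ±2.008
Decision: fail to reject H₀

Answer: t = -1.3650, fail to reject H₀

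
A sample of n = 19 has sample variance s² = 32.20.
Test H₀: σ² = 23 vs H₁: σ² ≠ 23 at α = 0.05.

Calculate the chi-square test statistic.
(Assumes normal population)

Answer: χ² = 25.2000, fail to reject H₀

Derivation:
df = n - 1 = 18
χ² = (n-1)s²/σ₀² = 18×32.20/23 = 25.2000
Critical values: χ²_{0.975,18} = 8.231, χ²_{0.025,18} = 31.526
Rejection region: χ² < 8.231 or χ² > 31.526
Decision: fail to reject H₀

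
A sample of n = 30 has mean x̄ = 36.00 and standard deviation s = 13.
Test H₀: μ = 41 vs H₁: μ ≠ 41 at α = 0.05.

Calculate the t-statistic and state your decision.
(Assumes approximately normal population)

df = n - 1 = 29
SE = s/√n = 13/√30 = 2.3735
t = (x̄ - μ₀)/SE = (36.00 - 41)/2.3735 = -2.1066
Critical value: t_{0.025,29} = ±2.045
p-value ≈ 0.0439
Decision: reject H₀

Answer: t = -2.1066, reject H₀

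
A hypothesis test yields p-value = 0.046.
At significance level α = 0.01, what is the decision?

Compare p-value to α:
0.046 ≥ 0.01
Decision: fail to reject H₀

Answer: fail to reject H₀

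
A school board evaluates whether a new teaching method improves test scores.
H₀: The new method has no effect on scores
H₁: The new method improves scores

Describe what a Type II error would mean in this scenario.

A Type I error (probability α) occurs when we reject a true H₀.
A Type II error (probability β) occurs when we fail to reject a false H₀.

Answer: Failing to adopt an effective teaching method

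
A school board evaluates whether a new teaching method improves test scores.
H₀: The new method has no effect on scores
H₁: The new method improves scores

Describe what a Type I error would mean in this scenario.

A Type I error (probability α) occurs when we reject a true H₀.
A Type II error (probability β) occurs when we fail to reject a false H₀.

Answer: Concluding the new method improves scores when it actually doesn't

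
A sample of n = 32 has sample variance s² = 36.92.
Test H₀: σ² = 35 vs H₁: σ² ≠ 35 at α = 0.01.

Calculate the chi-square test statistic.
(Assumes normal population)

Answer: χ² = 32.7006, fail to reject H₀

Derivation:
df = n - 1 = 31
χ² = (n-1)s²/σ₀² = 31×36.92/35 = 32.7006
Critical values: χ²_{0.995,31} = 14.458, χ²_{0.005,31} = 55.003
Rejection region: χ² < 14.458 or χ² > 55.003
Decision: fail to reject H₀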